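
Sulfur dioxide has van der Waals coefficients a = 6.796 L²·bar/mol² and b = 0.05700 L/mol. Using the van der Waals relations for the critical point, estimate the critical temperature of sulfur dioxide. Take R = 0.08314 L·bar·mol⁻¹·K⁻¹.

T_c ≈ 424.9 K

For a van der Waals gas, T_c = 8a/(27Rb).
T_c = 8×6.796/(27×0.08314×0.05700) = 54.368/0.12795 = 424.9 K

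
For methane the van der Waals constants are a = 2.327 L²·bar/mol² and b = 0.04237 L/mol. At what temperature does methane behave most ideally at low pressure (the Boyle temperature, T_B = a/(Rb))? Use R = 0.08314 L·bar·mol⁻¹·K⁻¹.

T_B ≈ 660.6 K

For a van der Waals gas the second virial coefficient B₂ = b − a/(RT) vanishes at T_B = a/(Rb).
T_B = 2.327/(0.08314×0.04237) = 2.327/0.0035226 = 660.6 K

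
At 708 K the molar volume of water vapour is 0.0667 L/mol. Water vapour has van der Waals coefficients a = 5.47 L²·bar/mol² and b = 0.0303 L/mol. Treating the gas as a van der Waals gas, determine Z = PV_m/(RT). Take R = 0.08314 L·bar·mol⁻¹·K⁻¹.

P = RT/(V_m − b) − a/V_m² = (0.08314)(708)/(0.0667 − 0.0303) − 5.47/(0.0667)²
  = 58.863/0.036400 − 1229.5 = 1617.1 − 1229.5 = 387.6 bar
Z = PV_m/(RT) = (387.6)(0.0667)/((0.08314)(708)) = 25.853/58.863 = 0.4392

Z ≈ 0.4392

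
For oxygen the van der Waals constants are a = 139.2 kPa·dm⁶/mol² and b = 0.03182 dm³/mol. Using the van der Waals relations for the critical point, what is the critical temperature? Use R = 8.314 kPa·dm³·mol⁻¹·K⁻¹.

T_c ≈ 155.9 K

For a van der Waals gas, T_c = 8a/(27Rb).
T_c = 8×139.2/(27×8.314×0.03182) = 1113.6/7.1429 = 155.9 K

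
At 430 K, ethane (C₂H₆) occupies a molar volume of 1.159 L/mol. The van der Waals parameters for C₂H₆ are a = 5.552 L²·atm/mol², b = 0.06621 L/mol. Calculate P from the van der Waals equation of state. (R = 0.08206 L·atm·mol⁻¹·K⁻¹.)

P = RT/(V_m − b) − a/V_m²
RT/(V_m − b) = (0.08206)(430)/(1.159 − 0.06621) = 35.286/1.0928 = 32.290 atm
a/V_m² = 5.552/(1.159)² = 4.1332 atm
P = 32.290 − 4.1332 = 28.16 atm

P ≈ 28.16 atm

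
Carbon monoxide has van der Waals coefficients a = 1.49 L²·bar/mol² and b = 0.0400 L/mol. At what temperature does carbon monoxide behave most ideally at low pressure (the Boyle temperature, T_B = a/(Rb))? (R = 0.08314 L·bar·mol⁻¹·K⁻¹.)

For a van der Waals gas the second virial coefficient B₂ = b − a/(RT) vanishes at T_B = a/(Rb).
T_B = 1.49/(0.08314×0.0400) = 1.49/0.0033256 = 448.0 K

T_B ≈ 448.0 K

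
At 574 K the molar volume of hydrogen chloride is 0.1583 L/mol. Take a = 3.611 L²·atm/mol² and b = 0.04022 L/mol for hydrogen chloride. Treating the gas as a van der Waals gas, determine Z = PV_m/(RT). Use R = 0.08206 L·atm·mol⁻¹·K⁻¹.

P = RT/(V_m − b) − a/V_m² = (0.08206)(574)/(0.1583 − 0.04022) − 3.611/(0.1583)²
  = 47.102/0.11808 − 144.10 = 398.90 − 144.10 = 254.80 atm
Z = PV_m/(RT) = (254.80)(0.1583)/((0.08206)(574)) = 40.335/47.102 = 0.8563

Z ≈ 0.8563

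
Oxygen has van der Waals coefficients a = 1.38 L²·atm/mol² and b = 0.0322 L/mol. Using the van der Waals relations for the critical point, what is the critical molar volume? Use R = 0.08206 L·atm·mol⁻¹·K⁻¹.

For a van der Waals gas, V_m,c = 3b.
V_m,c = 3×0.0322 = 0.09660 L/mol

V_m,c ≈ 0.09660 L/mol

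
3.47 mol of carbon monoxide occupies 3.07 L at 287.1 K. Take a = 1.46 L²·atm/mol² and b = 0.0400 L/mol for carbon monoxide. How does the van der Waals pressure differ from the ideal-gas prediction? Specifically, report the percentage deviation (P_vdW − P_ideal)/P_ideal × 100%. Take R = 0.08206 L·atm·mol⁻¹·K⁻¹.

-2.27 %

Ideal: P_ideal = nRT/V = (3.47)(0.08206)(287.1)/3.07 = 26.6291 atm
vdW: P = nRT/(V − nb) − a n²/V² = 81.7512/2.93120 − 17.5797/9.42490 = 27.8900 − 1.86524 = 26.0248 atm
% deviation = (26.0248 − 26.6291)/26.6291 × 100% = -2.27%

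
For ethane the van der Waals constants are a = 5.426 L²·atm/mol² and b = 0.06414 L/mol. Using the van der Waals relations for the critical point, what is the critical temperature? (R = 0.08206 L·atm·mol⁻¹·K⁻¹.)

For a van der Waals gas, T_c = 8a/(27Rb).
T_c = 8×5.426/(27×0.08206×0.06414) = 43.408/0.14211 = 305.5 K

T_c ≈ 305.5 K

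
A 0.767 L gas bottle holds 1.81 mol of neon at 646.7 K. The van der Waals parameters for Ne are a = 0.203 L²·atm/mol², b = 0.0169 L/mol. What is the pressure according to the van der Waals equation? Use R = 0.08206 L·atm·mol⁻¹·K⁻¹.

P = nRT/(V − nb) − a n²/V²
nRT/(V − nb) = (1.81)(0.08206)(646.7)/(0.767 − 1.81×0.0169) = 96.053/0.73641 = 130.43 atm
a n²/V² = (0.203)(1.81)²/(0.767)² = 1.1305 atm
P = 130.43 − 1.1305 = 129.3 atm

P ≈ 129.3 atm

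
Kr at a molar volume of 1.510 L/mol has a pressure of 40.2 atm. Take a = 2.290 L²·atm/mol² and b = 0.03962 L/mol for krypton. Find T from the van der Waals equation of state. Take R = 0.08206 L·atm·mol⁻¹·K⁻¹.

T ≈ 738.3 K

T = (P + a/V_m²)(V_m − b)/R
P + a/V_m² = 40.2 + 2.290/(1.510)² = 41.204 atm
V_m − b = 1.510 − 0.03962 = 1.4704 L/mol
T = (41.204)(1.4704)/0.08206 = 738.3 K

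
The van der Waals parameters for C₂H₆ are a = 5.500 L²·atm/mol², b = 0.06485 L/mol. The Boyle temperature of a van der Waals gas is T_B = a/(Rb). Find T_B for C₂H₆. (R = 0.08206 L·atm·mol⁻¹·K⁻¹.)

T_B ≈ 1034 K

For a van der Waals gas the second virial coefficient B₂ = b − a/(RT) vanishes at T_B = a/(Rb).
T_B = 5.500/(0.08206×0.06485) = 5.500/0.0053216 = 1034 K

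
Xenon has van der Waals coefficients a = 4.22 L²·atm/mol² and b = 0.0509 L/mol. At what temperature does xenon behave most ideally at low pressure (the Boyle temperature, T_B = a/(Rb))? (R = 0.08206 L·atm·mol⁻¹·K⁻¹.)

For a van der Waals gas the second virial coefficient B₂ = b − a/(RT) vanishes at T_B = a/(Rb).
T_B = 4.22/(0.08206×0.0509) = 4.22/0.0041769 = 1010 K

T_B ≈ 1010 K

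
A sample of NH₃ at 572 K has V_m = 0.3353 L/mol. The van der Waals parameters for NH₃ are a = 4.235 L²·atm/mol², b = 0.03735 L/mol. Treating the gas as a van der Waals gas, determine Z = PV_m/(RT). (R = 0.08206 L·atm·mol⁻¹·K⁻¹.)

Z ≈ 0.8563

P = RT/(V_m − b) − a/V_m² = (0.08206)(572)/(0.3353 − 0.03735) − 4.235/(0.3353)²
  = 46.938/0.29795 − 37.669 = 157.54 − 37.669 = 119.87 atm
Z = PV_m/(RT) = (119.87)(0.3353)/((0.08206)(572)) = 40.192/46.938 = 0.8563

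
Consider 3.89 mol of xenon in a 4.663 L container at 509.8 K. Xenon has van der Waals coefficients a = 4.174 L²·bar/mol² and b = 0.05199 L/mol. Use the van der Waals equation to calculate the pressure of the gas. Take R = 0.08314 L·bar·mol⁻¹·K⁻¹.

P = nRT/(V − nb) − a n²/V²
nRT/(V − nb) = (3.89)(0.08314)(509.8)/(4.663 − 3.89×0.05199) = 164.88/4.4608 = 36.962 bar
a n²/V² = (4.174)(3.89)²/(4.663)² = 2.9048 bar
P = 36.962 − 2.9048 = 34.06 bar

P ≈ 34.06 bar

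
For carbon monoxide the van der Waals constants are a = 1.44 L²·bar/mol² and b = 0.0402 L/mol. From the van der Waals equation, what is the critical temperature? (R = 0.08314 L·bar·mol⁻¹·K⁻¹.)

For a van der Waals gas, T_c = 8a/(27Rb).
T_c = 8×1.44/(27×0.08314×0.0402) = 11.520/0.090240 = 127.7 K

T_c ≈ 127.7 K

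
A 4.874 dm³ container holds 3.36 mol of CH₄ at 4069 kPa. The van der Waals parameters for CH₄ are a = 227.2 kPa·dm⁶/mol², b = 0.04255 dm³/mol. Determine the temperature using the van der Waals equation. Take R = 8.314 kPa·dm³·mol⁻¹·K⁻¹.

T ≈ 707.4 K

T = (P + a n²/V²)(V − nb)/(nR)
P + a n²/V² = 4069 + (227.2)(3.36)²/(4.874)² = 4177.0 kPa
V − nb = 4.874 − (3.36)(0.04255) = 4.7310 dm³
T = (4177.0)(4.7310)/((3.36)(8.314)) = 707.4 K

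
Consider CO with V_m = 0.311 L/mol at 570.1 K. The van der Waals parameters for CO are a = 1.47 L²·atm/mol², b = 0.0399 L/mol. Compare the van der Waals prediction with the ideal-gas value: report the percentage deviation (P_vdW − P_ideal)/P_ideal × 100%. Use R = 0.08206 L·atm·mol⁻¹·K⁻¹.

Ideal: P_ideal = RT/V_m = (0.08206)(570.1)/0.311 = 150.426 atm
vdW: P = RT/(V_m − b) − a/V_m² = 46.7824/0.271100 − 1.47/0.0967210 = 172.565 − 15.1984 = 157.367 atm
% deviation = (157.367 − 150.426)/150.426 × 100% = 4.61%

4.61 %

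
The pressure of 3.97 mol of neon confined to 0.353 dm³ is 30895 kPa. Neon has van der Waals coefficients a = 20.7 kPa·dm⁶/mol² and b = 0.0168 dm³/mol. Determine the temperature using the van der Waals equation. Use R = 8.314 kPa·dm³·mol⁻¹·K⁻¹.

T ≈ 290.7 K

T = (P + a n²/V²)(V − nb)/(nR)
P + a n²/V² = 30895 + (20.7)(3.97)²/(0.353)² = 33513 kPa
V − nb = 0.353 − (3.97)(0.0168) = 0.28630 dm³
T = (33513)(0.28630)/((3.97)(8.314)) = 290.7 K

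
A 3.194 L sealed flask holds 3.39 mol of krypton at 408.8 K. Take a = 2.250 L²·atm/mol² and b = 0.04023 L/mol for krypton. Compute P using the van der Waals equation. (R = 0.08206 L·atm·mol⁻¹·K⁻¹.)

P ≈ 34.66 atm

P = nRT/(V − nb) − a n²/V²
nRT/(V − nb) = (3.39)(0.08206)(408.8)/(3.194 − 3.39×0.04023) = 113.72/3.0576 = 37.193 atm
a n²/V² = (2.250)(3.39)²/(3.194)² = 2.5346 atm
P = 37.193 − 2.5346 = 34.66 atm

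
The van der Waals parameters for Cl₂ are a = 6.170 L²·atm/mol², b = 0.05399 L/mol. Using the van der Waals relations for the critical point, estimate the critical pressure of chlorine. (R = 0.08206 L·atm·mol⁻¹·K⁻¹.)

For a van der Waals gas, P_c = a/(27b²).
P_c = 6.170/(27×(0.05399)²) = 6.170/0.078703 = 78.40 atm

P_c ≈ 78.40 atm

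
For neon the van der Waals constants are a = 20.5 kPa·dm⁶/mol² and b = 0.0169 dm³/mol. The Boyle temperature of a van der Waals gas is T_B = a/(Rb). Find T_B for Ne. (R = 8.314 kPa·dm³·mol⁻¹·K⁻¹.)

T_B ≈ 145.9 K

For a van der Waals gas the second virial coefficient B₂ = b − a/(RT) vanishes at T_B = a/(Rb).
T_B = 20.5/(8.314×0.0169) = 20.5/0.14051 = 145.9 K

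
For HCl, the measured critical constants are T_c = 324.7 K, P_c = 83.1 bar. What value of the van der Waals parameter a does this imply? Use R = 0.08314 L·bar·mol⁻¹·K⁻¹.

a ≈ 3.700 L²·bar/mol²

From T_c = 8a/(27Rb) and P_c = a/(27b²): a = 27 R² T_c²/(64 P_c).
a = 27×(0.08314)²×(324.7)²/(64×83.1) = 19677/5318.4 = 3.700 L²·bar/mol²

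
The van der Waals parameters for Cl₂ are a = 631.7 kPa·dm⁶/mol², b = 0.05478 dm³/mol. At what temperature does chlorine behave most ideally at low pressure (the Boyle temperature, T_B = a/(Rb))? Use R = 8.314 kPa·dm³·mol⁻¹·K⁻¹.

For a van der Waals gas the second virial coefficient B₂ = b − a/(RT) vanishes at T_B = a/(Rb).
T_B = 631.7/(8.314×0.05478) = 631.7/0.45544 = 1387 K

T_B ≈ 1387 K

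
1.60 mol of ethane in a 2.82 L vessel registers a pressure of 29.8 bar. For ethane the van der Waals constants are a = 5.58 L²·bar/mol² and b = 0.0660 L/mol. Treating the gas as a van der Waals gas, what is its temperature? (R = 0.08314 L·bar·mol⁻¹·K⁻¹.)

T ≈ 644.7 K

T = (P + a n²/V²)(V − nb)/(nR)
P + a n²/V² = 29.8 + (5.58)(1.60)²/(2.82)² = 31.596 bar
V − nb = 2.82 − (1.60)(0.0660) = 2.7144 L
T = (31.596)(2.7144)/((1.60)(0.08314)) = 644.7 K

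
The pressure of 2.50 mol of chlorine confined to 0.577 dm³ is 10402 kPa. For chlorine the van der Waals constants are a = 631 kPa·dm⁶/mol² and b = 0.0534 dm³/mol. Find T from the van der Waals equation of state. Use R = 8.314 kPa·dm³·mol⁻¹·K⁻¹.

T ≈ 474.7 K

T = (P + a n²/V²)(V − nb)/(nR)
P + a n²/V² = 10402 + (631)(2.50)²/(0.577)² = 22248 kPa
V − nb = 0.577 − (2.50)(0.0534) = 0.44350 dm³
T = (22248)(0.44350)/((2.50)(8.314)) = 474.7 K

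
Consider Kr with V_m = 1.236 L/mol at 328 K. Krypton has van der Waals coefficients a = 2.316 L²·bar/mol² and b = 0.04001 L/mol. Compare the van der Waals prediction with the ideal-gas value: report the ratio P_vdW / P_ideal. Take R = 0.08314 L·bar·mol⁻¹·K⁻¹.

Ideal: P_ideal = RT/V_m = (0.08314)(328)/1.236 = 22.0630 bar
vdW: P = RT/(V_m − b) − a/V_m² = 27.2699/1.19599 − 2.316/1.52770 = 22.8011 − 1.51600 = 21.2851 bar
Ratio = 21.2851/22.0630 = 0.9647

P_vdW / P_ideal ≈ 0.9647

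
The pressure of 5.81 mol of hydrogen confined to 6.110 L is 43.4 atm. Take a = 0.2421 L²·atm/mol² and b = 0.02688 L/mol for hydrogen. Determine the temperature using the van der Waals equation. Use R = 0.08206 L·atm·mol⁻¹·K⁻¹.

T ≈ 544.7 K

T = (P + a n²/V²)(V − nb)/(nR)
P + a n²/V² = 43.4 + (0.2421)(5.81)²/(6.110)² = 43.619 atm
V − nb = 6.110 − (5.81)(0.02688) = 5.9538 L
T = (43.619)(5.9538)/((5.81)(0.08206)) = 544.7 K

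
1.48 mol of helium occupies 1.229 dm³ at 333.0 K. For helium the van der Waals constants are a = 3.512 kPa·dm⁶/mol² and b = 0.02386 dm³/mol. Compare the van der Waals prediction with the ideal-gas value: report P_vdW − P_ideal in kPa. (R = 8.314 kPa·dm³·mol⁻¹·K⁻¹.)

ΔP ≈ 93.5 kPa

Ideal: P_ideal = nRT/V = (1.48)(8.314)(333.0)/1.229 = 3333.99 kPa
vdW: P = nRT/(V − nb) − a n²/V² = 4097.47/1.19369 − 7.69268/1.51044 = 3432.61 − 5.09301 = 3427.52 kPa
ΔP = 3427.52 − 3333.99 = 93.5 kPa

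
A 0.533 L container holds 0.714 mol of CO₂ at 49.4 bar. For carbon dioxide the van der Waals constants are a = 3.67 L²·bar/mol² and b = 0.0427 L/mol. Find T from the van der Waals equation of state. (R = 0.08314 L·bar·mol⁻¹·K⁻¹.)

T = (P + a n²/V²)(V − nb)/(nR)
P + a n²/V² = 49.4 + (3.67)(0.714)²/(0.533)² = 55.986 bar
V − nb = 0.533 − (0.714)(0.0427) = 0.50251 L
T = (55.986)(0.50251)/((0.714)(0.08314)) = 473.9 K

T ≈ 473.9 K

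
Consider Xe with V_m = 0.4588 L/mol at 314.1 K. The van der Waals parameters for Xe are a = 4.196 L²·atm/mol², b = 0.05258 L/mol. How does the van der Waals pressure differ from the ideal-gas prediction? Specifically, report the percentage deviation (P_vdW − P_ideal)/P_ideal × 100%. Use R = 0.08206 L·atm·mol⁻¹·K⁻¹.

-22.54 %

Ideal: P_ideal = RT/V_m = (0.08206)(314.1)/0.4588 = 56.1793 atm
vdW: P = RT/(V_m − b) − a/V_m² = 25.7750/0.406220 − 4.196/0.210497 = 63.4508 − 19.9338 = 43.5170 atm
% deviation = (43.5170 − 56.1793)/56.1793 × 100% = -22.54%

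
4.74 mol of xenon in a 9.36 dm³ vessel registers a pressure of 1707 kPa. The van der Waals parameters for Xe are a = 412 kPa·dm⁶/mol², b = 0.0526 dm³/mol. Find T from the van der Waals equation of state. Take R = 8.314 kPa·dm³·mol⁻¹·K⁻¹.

T = (P + a n²/V²)(V − nb)/(nR)
P + a n²/V² = 1707 + (412)(4.74)²/(9.36)² = 1812.7 kPa
V − nb = 9.36 − (4.74)(0.0526) = 9.1107 dm³
T = (1812.7)(9.1107)/((4.74)(8.314)) = 419.1 K

T ≈ 419.1 K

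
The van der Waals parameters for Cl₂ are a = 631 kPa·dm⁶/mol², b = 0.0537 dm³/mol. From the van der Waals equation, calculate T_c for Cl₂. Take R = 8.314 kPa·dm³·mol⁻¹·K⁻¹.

T_c ≈ 418.8 K

For a van der Waals gas, T_c = 8a/(27Rb).
T_c = 8×631/(27×8.314×0.0537) = 5048.0/12.054 = 418.8 K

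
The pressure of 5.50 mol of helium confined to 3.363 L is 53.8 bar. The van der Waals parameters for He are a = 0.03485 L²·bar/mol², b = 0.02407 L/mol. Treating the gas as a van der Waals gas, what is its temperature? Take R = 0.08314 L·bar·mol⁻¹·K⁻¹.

T ≈ 380.8 K

T = (P + a n²/V²)(V − nb)/(nR)
P + a n²/V² = 53.8 + (0.03485)(5.50)²/(3.363)² = 53.893 bar
V − nb = 3.363 − (5.50)(0.02407) = 3.2306 L
T = (53.893)(3.2306)/((5.50)(0.08314)) = 380.8 K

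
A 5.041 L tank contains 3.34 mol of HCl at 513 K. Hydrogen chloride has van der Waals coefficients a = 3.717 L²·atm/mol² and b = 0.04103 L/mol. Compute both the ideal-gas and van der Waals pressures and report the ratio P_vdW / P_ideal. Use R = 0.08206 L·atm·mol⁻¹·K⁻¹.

P_vdW / P_ideal ≈ 0.9694

Ideal: P_ideal = nRT/V = (3.34)(0.08206)(513)/5.041 = 27.8919 atm
vdW: P = nRT/(V − nb) − a n²/V² = 140.603/4.90396 − 41.4654/25.4117 = 28.6713 − 1.63174 = 27.0396 atm
Ratio = 27.0396/27.8919 = 0.9694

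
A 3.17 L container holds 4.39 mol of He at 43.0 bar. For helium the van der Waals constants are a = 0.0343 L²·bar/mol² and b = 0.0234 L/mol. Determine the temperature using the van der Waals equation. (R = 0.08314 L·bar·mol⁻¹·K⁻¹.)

T = (P + a n²/V²)(V − nb)/(nR)
P + a n²/V² = 43.0 + (0.0343)(4.39)²/(3.17)² = 43.066 bar
V − nb = 3.17 − (4.39)(0.0234) = 3.0673 L
T = (43.066)(3.0673)/((4.39)(0.08314)) = 361.9 K

T ≈ 361.9 K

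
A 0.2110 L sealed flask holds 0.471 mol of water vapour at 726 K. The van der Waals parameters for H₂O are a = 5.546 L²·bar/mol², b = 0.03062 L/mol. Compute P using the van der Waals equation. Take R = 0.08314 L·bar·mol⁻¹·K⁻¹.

P = nRT/(V − nb) − a n²/V²
nRT/(V − nb) = (0.471)(0.08314)(726)/(0.2110 − 0.471×0.03062) = 28.429/0.19658 = 144.62 bar
a n²/V² = (5.546)(0.471)²/(0.2110)² = 27.635 bar
P = 144.62 − 27.635 = 117.0 bar

P ≈ 117.0 bar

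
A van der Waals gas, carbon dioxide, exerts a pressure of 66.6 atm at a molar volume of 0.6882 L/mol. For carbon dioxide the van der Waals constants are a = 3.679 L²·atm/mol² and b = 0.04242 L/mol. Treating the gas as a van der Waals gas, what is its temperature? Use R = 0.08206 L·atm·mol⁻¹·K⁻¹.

T ≈ 585.2 K

T = (P + a/V_m²)(V_m − b)/R
P + a/V_m² = 66.6 + 3.679/(0.6882)² = 74.368 atm
V_m − b = 0.6882 − 0.04242 = 0.64578 L/mol
T = (74.368)(0.64578)/0.08206 = 585.2 K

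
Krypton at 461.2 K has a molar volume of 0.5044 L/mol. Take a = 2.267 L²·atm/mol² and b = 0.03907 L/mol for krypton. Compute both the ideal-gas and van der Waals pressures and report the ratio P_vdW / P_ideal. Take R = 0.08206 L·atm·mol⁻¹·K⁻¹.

Ideal: P_ideal = RT/V_m = (0.08206)(461.2)/0.5044 = 75.0319 atm
vdW: P = RT/(V_m − b) − a/V_m² = 37.8461/0.465330 − 2.267/0.254419 = 81.3317 − 8.91050 = 72.4212 atm
Ratio = 72.4212/75.0319 = 0.9652

P_vdW / P_ideal ≈ 0.9652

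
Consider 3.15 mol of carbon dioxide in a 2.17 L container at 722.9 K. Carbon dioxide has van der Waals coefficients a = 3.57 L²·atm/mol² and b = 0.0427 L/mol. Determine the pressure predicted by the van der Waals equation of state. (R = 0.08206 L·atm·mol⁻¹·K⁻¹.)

P = nRT/(V − nb) − a n²/V²
nRT/(V − nb) = (3.15)(0.08206)(722.9)/(2.17 − 3.15×0.0427) = 186.86/2.0355 = 91.801 atm
a n²/V² = (3.57)(3.15)²/(2.17)² = 7.5226 atm
P = 91.801 − 7.5226 = 84.28 atm

P ≈ 84.28 atm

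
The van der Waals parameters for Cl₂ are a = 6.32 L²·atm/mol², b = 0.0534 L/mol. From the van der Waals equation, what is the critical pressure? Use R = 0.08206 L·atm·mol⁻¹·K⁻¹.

P_c ≈ 82.09 atm

For a van der Waals gas, P_c = a/(27b²).
P_c = 6.32/(27×(0.0534)²) = 6.32/0.076992 = 82.09 atm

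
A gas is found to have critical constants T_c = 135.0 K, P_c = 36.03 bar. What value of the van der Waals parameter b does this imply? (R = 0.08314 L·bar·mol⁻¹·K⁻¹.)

b ≈ 0.03894 L/mol

From T_c = 8a/(27Rb) and P_c = a/(27b²): b = R T_c/(8 P_c).
b = (0.08314)(135.0)/(8×36.03) = 11.224/288.24 = 0.03894 L/mol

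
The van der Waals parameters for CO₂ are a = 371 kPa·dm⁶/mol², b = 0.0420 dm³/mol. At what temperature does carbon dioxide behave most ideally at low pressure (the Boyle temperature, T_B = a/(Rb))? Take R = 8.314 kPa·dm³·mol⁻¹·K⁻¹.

T_B ≈ 1062 K

For a van der Waals gas the second virial coefficient B₂ = b − a/(RT) vanishes at T_B = a/(Rb).
T_B = 371/(8.314×0.0420) = 371/0.34919 = 1062 K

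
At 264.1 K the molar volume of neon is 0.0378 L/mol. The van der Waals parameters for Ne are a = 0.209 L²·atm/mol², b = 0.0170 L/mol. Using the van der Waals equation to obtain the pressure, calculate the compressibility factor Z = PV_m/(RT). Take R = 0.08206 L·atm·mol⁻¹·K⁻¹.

Z ≈ 1.562

P = RT/(V_m − b) − a/V_m² = (0.08206)(264.1)/(0.0378 − 0.0170) − 0.209/(0.0378)²
  = 21.672/0.020800 − 146.27 = 1041.9 − 146.27 = 895.6 atm
Z = PV_m/(RT) = (895.6)(0.0378)/((0.08206)(264.1)) = 33.854/21.672 = 1.562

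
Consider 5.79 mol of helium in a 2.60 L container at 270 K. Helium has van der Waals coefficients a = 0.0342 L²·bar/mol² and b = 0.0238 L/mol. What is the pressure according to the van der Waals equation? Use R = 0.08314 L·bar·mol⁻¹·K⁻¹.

P ≈ 52.62 bar

P = nRT/(V − nb) − a n²/V²
nRT/(V − nb) = (5.79)(0.08314)(270)/(2.60 − 5.79×0.0238) = 129.97/2.4622 = 52.786 bar
a n²/V² = (0.0342)(5.79)²/(2.60)² = 0.16960 bar
P = 52.786 − 0.16960 = 52.62 bar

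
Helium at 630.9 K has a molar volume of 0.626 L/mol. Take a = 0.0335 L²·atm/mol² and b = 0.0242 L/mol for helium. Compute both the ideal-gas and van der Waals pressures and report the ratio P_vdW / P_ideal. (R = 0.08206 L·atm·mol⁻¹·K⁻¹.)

Ideal: P_ideal = RT/V_m = (0.08206)(630.9)/0.626 = 82.7023 atm
vdW: P = RT/(V_m − b) − a/V_m² = 51.7717/0.601800 − 0.0335/0.391876 = 86.0281 − 0.0854862 = 85.9426 atm
Ratio = 85.9426/82.7023 = 1.039

P_vdW / P_ideal ≈ 1.039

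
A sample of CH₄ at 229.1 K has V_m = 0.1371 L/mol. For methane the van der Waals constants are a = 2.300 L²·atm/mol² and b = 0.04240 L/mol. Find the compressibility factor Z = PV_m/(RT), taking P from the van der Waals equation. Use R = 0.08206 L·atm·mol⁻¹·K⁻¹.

P = RT/(V_m − b) − a/V_m² = (0.08206)(229.1)/(0.1371 − 0.04240) − 2.300/(0.1371)²
  = 18.800/0.094700 − 122.36 = 198.52 − 122.36 = 76.16 atm
Z = PV_m/(RT) = (76.16)(0.1371)/((0.08206)(229.1)) = 10.442/18.800 = 0.5554

Z ≈ 0.5554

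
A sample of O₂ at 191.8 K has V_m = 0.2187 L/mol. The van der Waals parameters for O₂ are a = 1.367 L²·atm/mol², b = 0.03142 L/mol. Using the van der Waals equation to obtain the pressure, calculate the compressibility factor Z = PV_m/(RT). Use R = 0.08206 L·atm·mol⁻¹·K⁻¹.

Z ≈ 0.7706

P = RT/(V_m − b) − a/V_m² = (0.08206)(191.8)/(0.2187 − 0.03142) − 1.367/(0.2187)²
  = 15.739/0.18728 − 28.581 = 84.040 − 28.581 = 55.459 atm
Z = PV_m/(RT) = (55.459)(0.2187)/((0.08206)(191.8)) = 12.129/15.739 = 0.7706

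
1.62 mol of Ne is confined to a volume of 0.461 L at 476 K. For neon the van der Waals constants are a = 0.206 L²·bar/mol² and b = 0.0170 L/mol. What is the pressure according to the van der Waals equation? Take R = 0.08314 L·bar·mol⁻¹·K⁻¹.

P ≈ 145.4 bar

P = nRT/(V − nb) − a n²/V²
nRT/(V − nb) = (1.62)(0.08314)(476)/(0.461 − 1.62×0.0170) = 64.111/0.43346 = 147.91 bar
a n²/V² = (0.206)(1.62)²/(0.461)² = 2.5439 bar
P = 147.91 − 2.5439 = 145.4 bar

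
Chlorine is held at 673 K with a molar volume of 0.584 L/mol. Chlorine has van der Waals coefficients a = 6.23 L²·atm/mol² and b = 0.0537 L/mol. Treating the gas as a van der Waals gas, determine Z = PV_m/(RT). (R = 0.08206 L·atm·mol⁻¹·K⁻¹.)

P = RT/(V_m − b) − a/V_m² = (0.08206)(673)/(0.584 − 0.0537) − 6.23/(0.584)²
  = 55.226/0.53030 − 18.267 = 104.14 − 18.267 = 85.87 atm
Z = PV_m/(RT) = (85.87)(0.584)/((0.08206)(673)) = 50.148/55.226 = 0.9081

Z ≈ 0.9081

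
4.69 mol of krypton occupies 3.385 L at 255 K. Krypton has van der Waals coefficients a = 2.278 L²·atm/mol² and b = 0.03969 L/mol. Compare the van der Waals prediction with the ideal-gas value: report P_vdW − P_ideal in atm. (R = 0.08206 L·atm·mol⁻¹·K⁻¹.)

ΔP ≈ -2.686 atm

Ideal: P_ideal = nRT/V = (4.69)(0.08206)(255)/3.385 = 28.9925 atm
vdW: P = nRT/(V − nb) − a n²/V² = 98.1397/3.19885 − 50.1071/11.4582 = 30.6797 − 4.37303 = 26.3067 atm
ΔP = 26.3067 − 28.9925 = -2.686 atm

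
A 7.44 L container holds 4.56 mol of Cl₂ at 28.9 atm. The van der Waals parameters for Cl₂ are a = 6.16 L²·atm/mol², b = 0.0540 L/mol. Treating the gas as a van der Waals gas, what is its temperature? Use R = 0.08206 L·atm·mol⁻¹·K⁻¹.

T ≈ 600.1 K

T = (P + a n²/V²)(V − nb)/(nR)
P + a n²/V² = 28.9 + (6.16)(4.56)²/(7.44)² = 31.214 atm
V − nb = 7.44 − (4.56)(0.0540) = 7.1938 L
T = (31.214)(7.1938)/((4.56)(0.08206)) = 600.1 K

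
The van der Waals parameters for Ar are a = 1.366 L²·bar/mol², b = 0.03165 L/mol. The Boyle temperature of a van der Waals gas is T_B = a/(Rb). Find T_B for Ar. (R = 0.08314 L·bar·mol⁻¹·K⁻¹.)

For a van der Waals gas the second virial coefficient B₂ = b − a/(RT) vanishes at T_B = a/(Rb).
T_B = 1.366/(0.08314×0.03165) = 1.366/0.0026314 = 519.1 K

T_B ≈ 519.1 K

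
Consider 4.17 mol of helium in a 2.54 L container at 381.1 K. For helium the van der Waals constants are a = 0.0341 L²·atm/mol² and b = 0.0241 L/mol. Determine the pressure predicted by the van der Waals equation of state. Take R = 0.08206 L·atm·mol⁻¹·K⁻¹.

P = nRT/(V − nb) − a n²/V²
nRT/(V − nb) = (4.17)(0.08206)(381.1)/(2.54 − 4.17×0.0241) = 130.41/2.4395 = 53.458 atm
a n²/V² = (0.0341)(4.17)²/(2.54)² = 0.091909 atm
P = 53.458 − 0.091909 = 53.37 atm

P ≈ 53.37 atm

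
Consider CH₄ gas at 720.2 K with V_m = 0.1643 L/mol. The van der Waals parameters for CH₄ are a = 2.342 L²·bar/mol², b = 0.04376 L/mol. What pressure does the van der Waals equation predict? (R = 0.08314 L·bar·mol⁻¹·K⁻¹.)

P = RT/(V_m − b) − a/V_m²
RT/(V_m − b) = (0.08314)(720.2)/(0.1643 − 0.04376) = 59.877/0.12054 = 496.74 bar
a/V_m² = 2.342/(0.1643)² = 86.758 bar
P = 496.74 − 86.758 = 410.0 bar

P ≈ 410.0 bar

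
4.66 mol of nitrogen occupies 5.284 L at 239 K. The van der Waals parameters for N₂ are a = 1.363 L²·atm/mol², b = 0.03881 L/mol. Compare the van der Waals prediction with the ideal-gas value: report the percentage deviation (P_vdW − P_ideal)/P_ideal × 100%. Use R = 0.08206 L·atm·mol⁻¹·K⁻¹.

Ideal: P_ideal = nRT/V = (4.66)(0.08206)(239)/5.284 = 17.2963 atm
vdW: P = nRT/(V − nb) − a n²/V² = 91.3935/5.10315 − 29.5984/27.9207 = 17.9092 − 1.06009 = 16.8491 atm
% deviation = (16.8491 − 17.2963)/17.2963 × 100% = -2.59%

-2.59 %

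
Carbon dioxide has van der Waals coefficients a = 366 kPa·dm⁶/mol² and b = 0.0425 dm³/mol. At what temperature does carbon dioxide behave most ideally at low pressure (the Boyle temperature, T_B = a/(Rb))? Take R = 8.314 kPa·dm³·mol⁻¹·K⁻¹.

T_B ≈ 1036 K

For a van der Waals gas the second virial coefficient B₂ = b − a/(RT) vanishes at T_B = a/(Rb).
T_B = 366/(8.314×0.0425) = 366/0.35335 = 1036 K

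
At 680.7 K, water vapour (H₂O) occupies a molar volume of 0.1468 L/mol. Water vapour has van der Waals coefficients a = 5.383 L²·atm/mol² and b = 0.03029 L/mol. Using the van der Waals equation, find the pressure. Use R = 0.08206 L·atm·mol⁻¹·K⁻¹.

P = RT/(V_m − b) − a/V_m²
RT/(V_m − b) = (0.08206)(680.7)/(0.1468 − 0.03029) = 55.858/0.11651 = 479.43 atm
a/V_m² = 5.383/(0.1468)² = 249.79 atm
P = 479.43 − 249.79 = 229.6 atm

P ≈ 229.6 atm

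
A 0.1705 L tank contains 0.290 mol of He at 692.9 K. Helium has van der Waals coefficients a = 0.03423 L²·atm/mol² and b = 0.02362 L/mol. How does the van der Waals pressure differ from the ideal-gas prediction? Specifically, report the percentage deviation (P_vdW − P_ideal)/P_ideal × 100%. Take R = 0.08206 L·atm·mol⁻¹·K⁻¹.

4.08 %

Ideal: P_ideal = nRT/V = (0.290)(0.08206)(692.9)/0.1705 = 96.7110 atm
vdW: P = nRT/(V − nb) − a n²/V² = 16.4892/0.163650 − 0.00287874/0.0290703 = 100.759 − 0.0990268 = 100.660 atm
% deviation = (100.660 − 96.7110)/96.7110 × 100% = 4.08%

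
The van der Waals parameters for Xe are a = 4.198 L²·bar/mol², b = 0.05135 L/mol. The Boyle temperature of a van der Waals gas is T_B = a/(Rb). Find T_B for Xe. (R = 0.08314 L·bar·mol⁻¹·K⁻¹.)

For a van der Waals gas the second virial coefficient B₂ = b − a/(RT) vanishes at T_B = a/(Rb).
T_B = 4.198/(0.08314×0.05135) = 4.198/0.0042692 = 983.3 K

T_B ≈ 983.3 K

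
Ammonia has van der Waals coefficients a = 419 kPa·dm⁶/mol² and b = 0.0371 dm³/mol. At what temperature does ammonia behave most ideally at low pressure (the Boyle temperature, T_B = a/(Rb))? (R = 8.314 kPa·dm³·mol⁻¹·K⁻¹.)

T_B ≈ 1358 K

For a van der Waals gas the second virial coefficient B₂ = b − a/(RT) vanishes at T_B = a/(Rb).
T_B = 419/(8.314×0.0371) = 419/0.30845 = 1358 K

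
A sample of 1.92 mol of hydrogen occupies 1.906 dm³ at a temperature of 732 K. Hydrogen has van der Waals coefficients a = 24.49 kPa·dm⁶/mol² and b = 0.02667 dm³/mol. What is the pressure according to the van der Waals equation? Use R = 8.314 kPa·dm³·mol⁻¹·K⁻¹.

P = nRT/(V − nb) − a n²/V²
nRT/(V − nb) = (1.92)(8.314)(732)/(1.906 − 1.92×0.02667) = 11685/1.8548 = 6299.9 kPa
a n²/V² = (24.49)(1.92)²/(1.906)² = 24.851 kPa
P = 6299.9 − 24.851 = 6275 kPa

P ≈ 6275 kPa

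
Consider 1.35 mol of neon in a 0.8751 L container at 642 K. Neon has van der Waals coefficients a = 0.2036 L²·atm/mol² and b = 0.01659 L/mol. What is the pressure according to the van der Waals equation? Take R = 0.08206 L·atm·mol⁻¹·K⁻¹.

P ≈ 82.92 atm

P = nRT/(V − nb) − a n²/V²
nRT/(V − nb) = (1.35)(0.08206)(642)/(0.8751 − 1.35×0.01659) = 71.121/0.85270 = 83.407 atm
a n²/V² = (0.2036)(1.35)²/(0.8751)² = 0.48454 atm
P = 83.407 − 0.48454 = 82.92 atm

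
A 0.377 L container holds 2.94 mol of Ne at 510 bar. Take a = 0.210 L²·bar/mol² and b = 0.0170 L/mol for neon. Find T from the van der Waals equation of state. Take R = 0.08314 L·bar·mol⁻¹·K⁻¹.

T = (P + a n²/V²)(V − nb)/(nR)
P + a n²/V² = 510 + (0.210)(2.94)²/(0.377)² = 522.77 bar
V − nb = 0.377 − (2.94)(0.0170) = 0.32702 L
T = (522.77)(0.32702)/((2.94)(0.08314)) = 699.4 K

T ≈ 699.4 K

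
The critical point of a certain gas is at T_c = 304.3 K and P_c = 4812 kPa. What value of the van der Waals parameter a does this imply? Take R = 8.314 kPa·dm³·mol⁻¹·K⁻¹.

a ≈ 561.2 kPa·dm⁶/mol²

From T_c = 8a/(27Rb) and P_c = a/(27b²): a = 27 R² T_c²/(64 P_c).
a = 27×(8.314)²×(304.3)²/(64×4812) = 172817496/307968 = 561.2 kPa·dm⁶/mol²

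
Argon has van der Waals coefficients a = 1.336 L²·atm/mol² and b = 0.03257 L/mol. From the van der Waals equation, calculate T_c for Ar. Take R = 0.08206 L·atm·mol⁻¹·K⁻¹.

T_c ≈ 148.1 K

For a van der Waals gas, T_c = 8a/(27Rb).
T_c = 8×1.336/(27×0.08206×0.03257) = 10.688/0.072163 = 148.1 K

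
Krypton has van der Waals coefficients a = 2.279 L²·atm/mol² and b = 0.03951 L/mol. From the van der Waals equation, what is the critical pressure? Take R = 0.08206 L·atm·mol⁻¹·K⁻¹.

For a van der Waals gas, P_c = a/(27b²).
P_c = 2.279/(27×(0.03951)²) = 2.279/0.042148 = 54.07 atm

P_c ≈ 54.07 atm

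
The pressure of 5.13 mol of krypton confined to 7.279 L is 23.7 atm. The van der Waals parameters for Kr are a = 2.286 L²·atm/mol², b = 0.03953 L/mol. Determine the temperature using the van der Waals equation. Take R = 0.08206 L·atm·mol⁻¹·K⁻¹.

T = (P + a n²/V²)(V − nb)/(nR)
P + a n²/V² = 23.7 + (2.286)(5.13)²/(7.279)² = 24.835 atm
V − nb = 7.279 − (5.13)(0.03953) = 7.0762 L
T = (24.835)(7.0762)/((5.13)(0.08206)) = 417.5 K

T ≈ 417.5 K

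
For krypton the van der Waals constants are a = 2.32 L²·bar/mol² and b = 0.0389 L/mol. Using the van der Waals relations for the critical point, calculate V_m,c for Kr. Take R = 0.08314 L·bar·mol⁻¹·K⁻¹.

For a van der Waals gas, V_m,c = 3b.
V_m,c = 3×0.0389 = 0.1167 L/mol

V_m,c ≈ 0.1167 L/mol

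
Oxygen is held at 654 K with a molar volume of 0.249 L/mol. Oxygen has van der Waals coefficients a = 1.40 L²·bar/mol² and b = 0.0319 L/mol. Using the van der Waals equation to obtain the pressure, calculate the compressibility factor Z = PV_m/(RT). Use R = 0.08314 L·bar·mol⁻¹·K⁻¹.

Z ≈ 1.044

P = RT/(V_m − b) − a/V_m² = (0.08314)(654)/(0.249 − 0.0319) − 1.40/(0.249)²
  = 54.374/0.21710 − 22.580 = 250.46 − 22.580 = 227.88 bar
Z = PV_m/(RT) = (227.88)(0.249)/((0.08314)(654)) = 56.742/54.374 = 1.044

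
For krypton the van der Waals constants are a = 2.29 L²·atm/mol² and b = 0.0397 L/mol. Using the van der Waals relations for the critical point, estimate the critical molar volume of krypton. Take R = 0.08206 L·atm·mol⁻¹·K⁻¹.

For a van der Waals gas, V_m,c = 3b.
V_m,c = 3×0.0397 = 0.1191 L/mol

V_m,c ≈ 0.1191 L/mol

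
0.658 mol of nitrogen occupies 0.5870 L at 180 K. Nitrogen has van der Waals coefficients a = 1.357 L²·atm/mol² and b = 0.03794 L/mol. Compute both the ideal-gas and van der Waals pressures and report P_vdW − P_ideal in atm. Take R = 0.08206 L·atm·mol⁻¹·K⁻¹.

Ideal: P_ideal = nRT/V = (0.658)(0.08206)(180)/0.5870 = 16.5574 atm
vdW: P = nRT/(V − nb) − a n²/V² = 9.71919/0.562035 − 0.587532/0.344569 = 17.2929 − 1.70512 = 15.5878 atm
ΔP = 15.5878 − 16.5574 = -0.970 atm

ΔP ≈ -0.970 atm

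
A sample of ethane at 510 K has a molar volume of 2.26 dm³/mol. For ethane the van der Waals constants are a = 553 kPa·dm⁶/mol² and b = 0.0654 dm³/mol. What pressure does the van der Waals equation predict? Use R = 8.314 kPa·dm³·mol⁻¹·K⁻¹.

P = RT/(V_m − b) − a/V_m²
RT/(V_m − b) = (8.314)(510)/(2.26 − 0.0654) = 4240.1/2.1946 = 1932.1 kPa
a/V_m² = 553/(2.26)² = 108.27 kPa
P = 1932.1 − 108.27 = 1824 kPa

P ≈ 1824 kPa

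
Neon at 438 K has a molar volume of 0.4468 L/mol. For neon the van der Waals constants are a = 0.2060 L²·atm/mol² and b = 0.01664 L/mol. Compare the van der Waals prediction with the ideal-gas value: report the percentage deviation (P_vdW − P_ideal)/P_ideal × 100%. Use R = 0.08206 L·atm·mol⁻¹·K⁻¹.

2.59 %

Ideal: P_ideal = RT/V_m = (0.08206)(438)/0.4468 = 80.4438 atm
vdW: P = RT/(V_m − b) − a/V_m² = 35.9423/0.430160 − 0.2060/0.199630 = 83.5557 − 1.03191 = 82.5238 atm
% deviation = (82.5238 − 80.4438)/80.4438 × 100% = 2.59%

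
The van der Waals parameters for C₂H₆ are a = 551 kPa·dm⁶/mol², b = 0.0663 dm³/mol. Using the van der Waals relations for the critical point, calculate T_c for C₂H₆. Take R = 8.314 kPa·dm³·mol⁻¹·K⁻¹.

For a van der Waals gas, T_c = 8a/(27Rb).
T_c = 8×551/(27×8.314×0.0663) = 4408.0/14.883 = 296.2 K

T_c ≈ 296.2 K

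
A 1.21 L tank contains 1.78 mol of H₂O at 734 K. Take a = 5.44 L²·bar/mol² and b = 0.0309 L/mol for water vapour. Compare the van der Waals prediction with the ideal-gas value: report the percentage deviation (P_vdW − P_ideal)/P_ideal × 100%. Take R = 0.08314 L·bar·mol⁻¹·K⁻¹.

Ideal: P_ideal = nRT/V = (1.78)(0.08314)(734)/1.21 = 89.7720 bar
vdW: P = nRT/(V − nb) − a n²/V² = 108.624/1.15500 − 17.2361/1.46410 = 94.0468 − 11.7725 = 82.2743 bar
% deviation = (82.2743 − 89.7720)/89.7720 × 100% = -8.35%

-8.35 %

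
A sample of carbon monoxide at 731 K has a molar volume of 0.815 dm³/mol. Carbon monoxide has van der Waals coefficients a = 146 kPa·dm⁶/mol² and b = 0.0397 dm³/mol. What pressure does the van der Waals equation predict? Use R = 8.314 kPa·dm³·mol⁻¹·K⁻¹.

P = RT/(V_m − b) − a/V_m²
RT/(V_m − b) = (8.314)(731)/(0.815 − 0.0397) = 6077.5/0.77530 = 7838.9 kPa
a/V_m² = 146/(0.815)² = 219.81 kPa
P = 7838.9 − 219.81 = 7619 kPa

P ≈ 7619 kPa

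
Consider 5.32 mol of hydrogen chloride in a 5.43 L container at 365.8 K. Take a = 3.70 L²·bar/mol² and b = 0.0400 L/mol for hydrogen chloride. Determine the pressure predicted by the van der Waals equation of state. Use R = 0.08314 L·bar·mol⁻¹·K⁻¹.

P ≈ 27.46 bar

P = nRT/(V − nb) − a n²/V²
nRT/(V − nb) = (5.32)(0.08314)(365.8)/(5.43 − 5.32×0.0400) = 161.80/5.2172 = 31.013 bar
a n²/V² = (3.70)(5.32)²/(5.43)² = 3.5516 bar
P = 31.013 − 3.5516 = 27.46 bar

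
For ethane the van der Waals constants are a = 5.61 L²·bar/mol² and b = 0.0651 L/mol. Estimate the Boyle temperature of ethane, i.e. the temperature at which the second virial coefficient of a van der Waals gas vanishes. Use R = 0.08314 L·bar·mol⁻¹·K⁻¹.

T_B ≈ 1037 K

For a van der Waals gas the second virial coefficient B₂ = b − a/(RT) vanishes at T_B = a/(Rb).
T_B = 5.61/(0.08314×0.0651) = 5.61/0.0054124 = 1037 K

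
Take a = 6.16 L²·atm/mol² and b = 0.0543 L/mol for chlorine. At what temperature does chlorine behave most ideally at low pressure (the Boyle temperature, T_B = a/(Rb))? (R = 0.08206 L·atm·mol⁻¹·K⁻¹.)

For a van der Waals gas the second virial coefficient B₂ = b − a/(RT) vanishes at T_B = a/(Rb).
T_B = 6.16/(0.08206×0.0543) = 6.16/0.0044559 = 1382 K

T_B ≈ 1382 K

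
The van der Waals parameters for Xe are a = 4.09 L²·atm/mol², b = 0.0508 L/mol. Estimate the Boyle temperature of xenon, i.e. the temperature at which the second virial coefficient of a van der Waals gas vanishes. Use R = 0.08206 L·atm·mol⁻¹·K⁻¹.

For a van der Waals gas the second virial coefficient B₂ = b − a/(RT) vanishes at T_B = a/(Rb).
T_B = 4.09/(0.08206×0.0508) = 4.09/0.0041686 = 981.1 K

T_B ≈ 981.1 K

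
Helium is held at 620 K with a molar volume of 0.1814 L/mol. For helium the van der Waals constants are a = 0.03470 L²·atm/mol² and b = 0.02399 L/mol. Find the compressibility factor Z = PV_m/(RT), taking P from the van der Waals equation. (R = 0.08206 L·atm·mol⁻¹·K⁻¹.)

Z ≈ 1.149

P = RT/(V_m − b) − a/V_m² = (0.08206)(620)/(0.1814 − 0.02399) − 0.03470/(0.1814)²
  = 50.877/0.15741 − 1.0545 = 323.21 − 1.0545 = 322.16 atm
Z = PV_m/(RT) = (322.16)(0.1814)/((0.08206)(620)) = 58.440/50.877 = 1.149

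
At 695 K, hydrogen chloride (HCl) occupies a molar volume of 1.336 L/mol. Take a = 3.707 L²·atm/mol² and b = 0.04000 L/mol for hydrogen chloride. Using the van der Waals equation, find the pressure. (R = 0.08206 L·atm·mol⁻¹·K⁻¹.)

P = RT/(V_m − b) − a/V_m²
RT/(V_m − b) = (0.08206)(695)/(1.336 − 0.04000) = 57.032/1.2960 = 44.006 atm
a/V_m² = 3.707/(1.336)² = 2.0769 atm
P = 44.006 − 2.0769 = 41.93 atm

P ≈ 41.93 atm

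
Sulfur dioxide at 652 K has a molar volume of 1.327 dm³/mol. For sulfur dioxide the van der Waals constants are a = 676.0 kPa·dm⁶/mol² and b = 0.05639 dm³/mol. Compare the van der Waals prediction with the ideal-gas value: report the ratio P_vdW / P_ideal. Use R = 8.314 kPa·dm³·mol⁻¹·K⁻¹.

P_vdW / P_ideal ≈ 0.9504

Ideal: P_ideal = RT/V_m = (8.314)(652)/1.327 = 4084.95 kPa
vdW: P = RT/(V_m − b) − a/V_m² = 5420.73/1.27061 − 676.0/1.76093 = 4266.24 − 383.888 = 3882.35 kPa
Ratio = 3882.35/4084.95 = 0.9504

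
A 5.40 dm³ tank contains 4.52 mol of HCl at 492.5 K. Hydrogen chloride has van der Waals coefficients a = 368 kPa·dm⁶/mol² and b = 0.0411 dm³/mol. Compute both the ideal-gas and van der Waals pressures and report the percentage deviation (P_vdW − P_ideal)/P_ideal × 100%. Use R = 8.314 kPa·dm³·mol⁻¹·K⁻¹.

Ideal: P_ideal = nRT/V = (4.52)(8.314)(492.5)/5.40 = 3427.37 kPa
vdW: P = nRT/(V − nb) − a n²/V² = 18507.8/5.21423 − 7518.39/29.1600 = 3549.48 − 257.832 = 3291.65 kPa
% deviation = (3291.65 − 3427.37)/3427.37 × 100% = -3.96%

-3.96 %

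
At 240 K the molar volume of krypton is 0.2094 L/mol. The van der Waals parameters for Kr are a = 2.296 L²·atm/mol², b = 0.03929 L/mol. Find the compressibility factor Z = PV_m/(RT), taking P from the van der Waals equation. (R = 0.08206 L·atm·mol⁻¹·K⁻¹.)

P = RT/(V_m − b) − a/V_m² = (0.08206)(240)/(0.2094 − 0.03929) − 2.296/(0.2094)²
  = 19.694/0.17011 − 52.362 = 115.77 − 52.362 = 63.41 atm
Z = PV_m/(RT) = (63.41)(0.2094)/((0.08206)(240)) = 13.278/19.694 = 0.6742

Z ≈ 0.6742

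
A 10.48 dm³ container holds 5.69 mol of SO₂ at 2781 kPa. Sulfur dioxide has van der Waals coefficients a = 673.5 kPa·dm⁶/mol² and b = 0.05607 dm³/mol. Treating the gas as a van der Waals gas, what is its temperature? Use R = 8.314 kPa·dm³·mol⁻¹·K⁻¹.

T = (P + a n²/V²)(V − nb)/(nR)
P + a n²/V² = 2781 + (673.5)(5.69)²/(10.48)² = 2979.5 kPa
V − nb = 10.48 − (5.69)(0.05607) = 10.161 dm³
T = (2979.5)(10.161)/((5.69)(8.314)) = 640.0 K

T ≈ 640.0 K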